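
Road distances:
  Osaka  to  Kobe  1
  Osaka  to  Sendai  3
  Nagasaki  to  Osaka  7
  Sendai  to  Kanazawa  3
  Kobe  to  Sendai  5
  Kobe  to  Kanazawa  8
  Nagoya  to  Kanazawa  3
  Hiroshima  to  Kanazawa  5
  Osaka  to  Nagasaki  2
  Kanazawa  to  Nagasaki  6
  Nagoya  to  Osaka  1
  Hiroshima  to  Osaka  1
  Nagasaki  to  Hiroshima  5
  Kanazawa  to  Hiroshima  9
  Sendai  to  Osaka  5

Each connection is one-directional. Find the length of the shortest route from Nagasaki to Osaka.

Routes from Nagasaki to Osaka:
Nagasaki-Hiroshima-Osaka: 5 + 1 = 6
Nagasaki-Osaka: 7
Best route has total 6.

6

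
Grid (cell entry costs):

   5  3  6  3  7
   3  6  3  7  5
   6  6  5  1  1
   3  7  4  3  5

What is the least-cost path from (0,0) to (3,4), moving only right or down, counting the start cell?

29

Best path: [0,0] -> [0,1] -> [0,2] -> [1,2] -> [2,2] -> [2,3] -> [2,4] -> [3,4]
Cost: 5 + 3 + 6 + 3 + 5 + 1 + 1 + 5 = 29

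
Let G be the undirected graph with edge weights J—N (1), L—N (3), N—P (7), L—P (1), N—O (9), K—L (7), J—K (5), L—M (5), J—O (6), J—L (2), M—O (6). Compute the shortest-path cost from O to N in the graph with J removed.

Paths from O to N avoiding J:
O - N: 9
O - M - L - P - N: 6 + 5 + 1 + 7 = 19
O - M - L - N: 6 + 5 + 3 = 14
Shortest: 9.

9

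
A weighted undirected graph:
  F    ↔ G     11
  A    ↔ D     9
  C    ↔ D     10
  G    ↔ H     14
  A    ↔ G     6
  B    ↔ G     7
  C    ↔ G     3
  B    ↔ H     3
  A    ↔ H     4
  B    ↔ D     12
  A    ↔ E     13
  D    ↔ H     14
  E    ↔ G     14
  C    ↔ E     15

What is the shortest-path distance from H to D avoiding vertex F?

13

Some routes from H to D avoiding F:
H-A-G-C-D: 4 + 6 + 3 + 10 = 23
H-A-D: 4 + 9 = 13
H-B-G-A-D: 3 + 7 + 6 + 9 = 25
H-B-D: 3 + 12 = 15
H-B-G-C-D: 3 + 7 + 3 + 10 = 23
H-D: 14
Best route has total 13.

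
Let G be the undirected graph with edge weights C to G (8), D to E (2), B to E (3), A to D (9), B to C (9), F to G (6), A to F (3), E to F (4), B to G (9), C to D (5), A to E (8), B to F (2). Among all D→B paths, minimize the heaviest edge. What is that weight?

Some routes from D to B:
D → E → F → B: max(2, 4, 2) = 4
D → C → G → F → E → B: max(5, 8, 6, 4, 3) = 8
D → E → A → F → B: max(2, 8, 3, 2) = 8
D → E → B: max(2, 3) = 3
Smallest bottleneck: 3.

3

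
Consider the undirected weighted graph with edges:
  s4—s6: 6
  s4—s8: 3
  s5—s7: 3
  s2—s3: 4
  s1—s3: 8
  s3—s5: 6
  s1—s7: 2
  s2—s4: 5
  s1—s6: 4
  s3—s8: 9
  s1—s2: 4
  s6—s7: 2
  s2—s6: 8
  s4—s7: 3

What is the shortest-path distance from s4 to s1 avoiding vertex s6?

5

Comparing a few candidate routes:
s4 -> s7 -> s1: 3 + 2 = 5
s4 -> s2 -> s3 -> s5 -> s7 -> s1: 5 + 4 + 6 + 3 + 2 = 20
s4 -> s2 -> s1: 5 + 4 = 9
s4 -> s2 -> s3 -> s1: 5 + 4 + 8 = 17
Best route has total 5.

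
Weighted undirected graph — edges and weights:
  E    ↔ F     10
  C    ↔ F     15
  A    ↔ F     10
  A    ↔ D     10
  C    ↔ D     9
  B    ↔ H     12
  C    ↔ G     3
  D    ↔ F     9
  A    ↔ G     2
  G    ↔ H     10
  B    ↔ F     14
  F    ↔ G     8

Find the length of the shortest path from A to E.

20

Checking several routes:
A→G→C→F→E: 2 + 3 + 15 + 10 = 30
A→F→E: 10 + 10 = 20
A→D→F→E: 10 + 9 + 10 = 29
A→D→C→G→F→E: 10 + 9 + 3 + 8 + 10 = 40
A→G→C→D→F→E: 2 + 3 + 9 + 9 + 10 = 33
A→G→F→E: 2 + 8 + 10 = 20
Shortest: 20.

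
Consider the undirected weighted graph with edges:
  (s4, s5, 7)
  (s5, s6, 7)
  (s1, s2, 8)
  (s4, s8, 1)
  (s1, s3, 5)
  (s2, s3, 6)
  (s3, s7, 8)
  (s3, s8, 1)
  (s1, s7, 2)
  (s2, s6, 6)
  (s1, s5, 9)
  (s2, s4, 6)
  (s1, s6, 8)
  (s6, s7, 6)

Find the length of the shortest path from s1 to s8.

6

Checking several routes:
s1→s3→s2→s4→s8: 5 + 6 + 6 + 1 = 18
s1→s5→s4→s8: 9 + 7 + 1 = 17
s1→s7→s3→s8: 2 + 8 + 1 = 11
s1→s2→s3→s8: 8 + 6 + 1 = 15
s1→s2→s4→s8: 8 + 6 + 1 = 15
s1→s3→s8: 5 + 1 = 6
Shortest: 6.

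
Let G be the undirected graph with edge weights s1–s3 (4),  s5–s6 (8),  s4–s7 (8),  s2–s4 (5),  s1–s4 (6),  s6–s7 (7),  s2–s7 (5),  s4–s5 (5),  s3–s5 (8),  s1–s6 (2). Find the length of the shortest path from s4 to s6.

8

Candidate routes:
s4 → s1 → s3 → s5 → s6: 6 + 4 + 8 + 8 = 26
s4 → s5 → s6: 5 + 8 = 13
s4 → s1 → s6: 6 + 2 = 8
s4 → s5 → s3 → s1 → s6: 5 + 8 + 4 + 2 = 19
s4 → s7 → s6: 8 + 7 = 15
s4 → s2 → s7 → s6: 5 + 5 + 7 = 17
Shortest: 8.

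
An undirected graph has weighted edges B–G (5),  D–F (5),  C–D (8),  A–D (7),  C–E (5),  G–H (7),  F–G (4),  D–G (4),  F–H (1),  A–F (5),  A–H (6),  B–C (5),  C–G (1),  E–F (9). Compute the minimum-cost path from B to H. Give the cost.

10

A few of the B→H routes:
B-C-G-H: 5 + 1 + 7 = 13
B-G-D-F-H: 5 + 4 + 5 + 1 = 15
B-G-H: 5 + 7 = 12
B-C-G-F-H: 5 + 1 + 4 + 1 = 11
B-G-F-H: 5 + 4 + 1 = 10
B-C-G-D-F-H: 5 + 1 + 4 + 5 + 1 = 16
Best route has total 10.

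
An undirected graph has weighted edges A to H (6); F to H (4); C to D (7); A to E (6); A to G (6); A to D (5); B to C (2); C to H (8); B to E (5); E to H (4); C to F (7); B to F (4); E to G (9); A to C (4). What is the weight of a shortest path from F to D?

Comparing a few candidate routes:
F - B - C - A - D: 4 + 2 + 4 + 5 = 15
F - H - A - D: 4 + 6 + 5 = 15
F - C - D: 7 + 7 = 14
F - B - C - D: 4 + 2 + 7 = 13
Best route has total 13.

13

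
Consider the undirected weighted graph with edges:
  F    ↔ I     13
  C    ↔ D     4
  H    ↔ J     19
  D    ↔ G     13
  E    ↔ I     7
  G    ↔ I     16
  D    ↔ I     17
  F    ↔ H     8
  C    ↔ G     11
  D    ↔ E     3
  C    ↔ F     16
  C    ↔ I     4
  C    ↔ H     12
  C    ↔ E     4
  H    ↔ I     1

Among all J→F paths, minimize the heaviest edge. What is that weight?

Comparing a few candidate routes:
J - H - C - E - I - F: max(19, 12, 4, 7, 13) = 19
J - H - C - D - E - I - F: max(19, 12, 4, 3, 7, 13) = 19
J - H - C - D - G - I - F: max(19, 12, 4, 13, 16, 13) = 19
J - H - C - E - D - G - I - F: max(19, 12, 4, 3, 13, 16, 13) = 19
J - H - C - E - D - I - F: max(19, 12, 4, 3, 17, 13) = 19
J - H - F: max(19, 8) = 19
The minimum achievable maximum is 19.

19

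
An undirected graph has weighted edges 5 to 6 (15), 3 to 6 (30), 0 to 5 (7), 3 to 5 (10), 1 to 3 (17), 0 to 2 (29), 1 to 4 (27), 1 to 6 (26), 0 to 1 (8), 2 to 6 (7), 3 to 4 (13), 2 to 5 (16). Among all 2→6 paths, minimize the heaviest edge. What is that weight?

Comparing a few candidate routes:
2-5-6: max(16, 15) = 16
2-5-0-1-6: max(16, 7, 8, 26) = 26
2-6: max(7) = 7
Smallest bottleneck: 7.

7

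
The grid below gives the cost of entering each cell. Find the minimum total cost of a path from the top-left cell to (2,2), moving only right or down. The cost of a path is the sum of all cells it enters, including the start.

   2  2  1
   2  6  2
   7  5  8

Path [0,0] [0,1] [0,2] [1,2] [2,2]: 2 + 2 + 1 + 2 + 8 = 15.

15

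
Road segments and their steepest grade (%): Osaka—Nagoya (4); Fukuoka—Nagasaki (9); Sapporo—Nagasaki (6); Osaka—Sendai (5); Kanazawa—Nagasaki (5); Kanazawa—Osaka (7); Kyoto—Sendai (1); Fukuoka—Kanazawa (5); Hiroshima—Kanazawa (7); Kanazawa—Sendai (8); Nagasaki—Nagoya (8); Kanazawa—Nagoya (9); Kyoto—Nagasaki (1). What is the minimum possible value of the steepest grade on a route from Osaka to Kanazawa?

Comparing a few candidate routes:
Osaka - Nagoya - Nagasaki - Kanazawa: max(4, 8, 5) = 8
Osaka - Nagoya - Nagasaki - Kyoto - Sendai - Kanazawa: max(4, 8, 1, 1, 8) = 8
Osaka - Kanazawa: max(7) = 7
Osaka - Sendai - Kyoto - Nagasaki - Kanazawa: max(5, 1, 1, 5) = 5
Best route has worst link 5%.

5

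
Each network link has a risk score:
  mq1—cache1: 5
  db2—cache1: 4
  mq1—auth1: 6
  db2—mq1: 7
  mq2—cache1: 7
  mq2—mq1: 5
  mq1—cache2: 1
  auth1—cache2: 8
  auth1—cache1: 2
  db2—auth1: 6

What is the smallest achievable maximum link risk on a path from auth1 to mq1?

5

Comparing a few candidate routes:
auth1 -> db2 -> cache1 -> mq1: max(6, 4, 5) = 6
auth1 -> mq1: max(6) = 6
auth1 -> cache1 -> mq1: max(2, 5) = 5
Best route has worst link 5.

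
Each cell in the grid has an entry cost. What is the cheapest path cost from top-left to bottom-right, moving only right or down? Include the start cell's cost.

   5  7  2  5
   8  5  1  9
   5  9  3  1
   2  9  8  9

28

One optimal route is (0,0) → (0,1) → (0,2) → (1,2) → (2,2) → (2,3) → (3,3).
Its cost is 5 + 7 + 2 + 1 + 3 + 1 + 9 = 28.
For comparison, the top-then-right route costs 38.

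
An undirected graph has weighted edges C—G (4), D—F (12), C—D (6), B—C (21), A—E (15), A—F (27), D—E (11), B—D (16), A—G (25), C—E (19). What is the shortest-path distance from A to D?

26

Some routes from A to D:
A -> G -> C -> D: 25 + 4 + 6 = 35
A -> G -> C -> E -> D: 25 + 4 + 19 + 11 = 59
A -> E -> D: 15 + 11 = 26
A -> F -> D: 27 + 12 = 39
A -> E -> C -> D: 15 + 19 + 6 = 40
Shortest: 26.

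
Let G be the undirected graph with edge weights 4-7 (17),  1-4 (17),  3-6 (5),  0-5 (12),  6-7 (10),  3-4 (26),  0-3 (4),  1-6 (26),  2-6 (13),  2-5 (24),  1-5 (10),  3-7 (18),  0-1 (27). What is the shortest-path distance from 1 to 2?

A few of the 1→2 routes:
1→5→0→3→6→2: 10 + 12 + 4 + 5 + 13 = 44
1→0→3→6→2: 27 + 4 + 5 + 13 = 49
1→5→2: 10 + 24 = 34
1→4→3→6→2: 17 + 26 + 5 + 13 = 61
1→4→7→6→2: 17 + 17 + 10 + 13 = 57
1→6→2: 26 + 13 = 39
Best route has total 34.

34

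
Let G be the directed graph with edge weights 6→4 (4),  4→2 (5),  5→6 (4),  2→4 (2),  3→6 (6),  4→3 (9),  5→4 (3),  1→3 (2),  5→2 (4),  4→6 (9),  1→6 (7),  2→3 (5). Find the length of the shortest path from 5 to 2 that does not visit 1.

Routes from 5 to 2 avoiding 1:
5 -> 6 -> 4 -> 2: 4 + 4 + 5 = 13
5 -> 4 -> 2: 3 + 5 = 8
5 -> 2: 4
Shortest: 4.

4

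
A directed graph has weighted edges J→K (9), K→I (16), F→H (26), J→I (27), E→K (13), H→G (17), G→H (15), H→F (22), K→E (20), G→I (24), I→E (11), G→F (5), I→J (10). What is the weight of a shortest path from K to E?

20

Candidate routes:
K - I - E: 16 + 11 = 27
K - E: 20
Shortest: 20.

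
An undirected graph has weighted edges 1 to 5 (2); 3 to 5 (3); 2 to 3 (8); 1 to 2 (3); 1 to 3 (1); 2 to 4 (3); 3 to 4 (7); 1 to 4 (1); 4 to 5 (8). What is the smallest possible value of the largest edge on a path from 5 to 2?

3

Comparing a few candidate routes:
5 - 1 - 4 - 2: max(2, 1, 3) = 3
5 - 3 - 1 - 4 - 2: max(3, 1, 1, 3) = 3
5 - 1 - 2: max(2, 3) = 3
5 - 3 - 1 - 2: max(3, 1, 3) = 3
5 - 1 - 3 - 4 - 2: max(2, 1, 7, 3) = 7
5 - 3 - 4 - 2: max(3, 7, 3) = 7
Best route has worst link 3.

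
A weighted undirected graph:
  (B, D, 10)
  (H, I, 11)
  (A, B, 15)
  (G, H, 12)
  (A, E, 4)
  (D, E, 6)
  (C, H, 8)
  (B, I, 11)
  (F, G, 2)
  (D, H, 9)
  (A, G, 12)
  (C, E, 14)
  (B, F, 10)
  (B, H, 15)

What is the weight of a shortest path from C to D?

Comparing a few candidate routes:
C-E-D: 14 + 6 = 20
C-H-I-B-D: 8 + 11 + 11 + 10 = 40
C-H-G-A-E-D: 8 + 12 + 12 + 4 + 6 = 42
C-H-B-D: 8 + 15 + 10 = 33
C-H-D: 8 + 9 = 17
The minimum is 17.

17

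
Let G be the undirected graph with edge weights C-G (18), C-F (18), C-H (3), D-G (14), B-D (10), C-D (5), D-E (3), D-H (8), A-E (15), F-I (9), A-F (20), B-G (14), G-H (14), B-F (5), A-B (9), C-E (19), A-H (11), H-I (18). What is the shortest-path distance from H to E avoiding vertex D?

Comparing a few candidate routes:
H → C → F → B → A → E: 3 + 18 + 5 + 9 + 15 = 50
H → A → E: 11 + 15 = 26
H → C → E: 3 + 19 = 22
The minimum is 22.

22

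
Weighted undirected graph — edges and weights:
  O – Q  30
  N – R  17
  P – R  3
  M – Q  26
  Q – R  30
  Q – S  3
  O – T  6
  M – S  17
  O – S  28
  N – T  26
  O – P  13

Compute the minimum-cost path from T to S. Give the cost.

34

Checking several routes:
T - O - Q - S: 6 + 30 + 3 = 39
T - O - S: 6 + 28 = 34
T - O - P - R - Q - S: 6 + 13 + 3 + 30 + 3 = 55
The minimum is 34.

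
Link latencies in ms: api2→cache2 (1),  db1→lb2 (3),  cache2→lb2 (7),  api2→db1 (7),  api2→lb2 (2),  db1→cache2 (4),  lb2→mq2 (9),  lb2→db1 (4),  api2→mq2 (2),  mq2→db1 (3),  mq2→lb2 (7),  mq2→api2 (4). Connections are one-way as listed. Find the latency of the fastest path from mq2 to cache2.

5

Paths from mq2 to cache2:
mq2 - db1 - cache2: 3 + 4 = 7
mq2 - api2 - cache2: 4 + 1 = 5
mq2 - lb2 - db1 - cache2: 7 + 4 + 4 = 15
mq2 - api2 - lb2 - db1 - cache2: 4 + 2 + 4 + 4 = 14
mq2 - api2 - db1 - cache2: 4 + 7 + 4 = 15
The minimum is 5 ms.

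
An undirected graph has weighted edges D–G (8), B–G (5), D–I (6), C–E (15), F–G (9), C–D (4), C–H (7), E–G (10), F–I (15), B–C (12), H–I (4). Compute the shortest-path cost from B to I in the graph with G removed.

Paths from B to I avoiding G:
B→C→H→I: 12 + 7 + 4 = 23
B→C→D→I: 12 + 4 + 6 = 22
Best route has total 22.

22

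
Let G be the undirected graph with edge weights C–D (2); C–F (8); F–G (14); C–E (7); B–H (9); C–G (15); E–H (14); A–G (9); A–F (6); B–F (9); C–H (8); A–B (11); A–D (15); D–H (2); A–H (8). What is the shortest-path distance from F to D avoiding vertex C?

Checking several routes:
F → A → B → H → D: 6 + 11 + 9 + 2 = 28
F → A → D: 6 + 15 = 21
F → B → H → D: 9 + 9 + 2 = 20
F → A → H → D: 6 + 8 + 2 = 16
Best route has total 16.

16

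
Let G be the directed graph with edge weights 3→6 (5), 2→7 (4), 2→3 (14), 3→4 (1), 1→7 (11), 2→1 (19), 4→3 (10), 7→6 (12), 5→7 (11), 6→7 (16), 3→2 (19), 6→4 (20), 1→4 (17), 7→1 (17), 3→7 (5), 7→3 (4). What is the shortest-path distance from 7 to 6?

9

Routes from 7 to 6:
7 → 1 → 4 → 3 → 6: 17 + 17 + 10 + 5 = 49
7 → 3 → 6: 4 + 5 = 9
7 → 6: 12
The minimum is 9.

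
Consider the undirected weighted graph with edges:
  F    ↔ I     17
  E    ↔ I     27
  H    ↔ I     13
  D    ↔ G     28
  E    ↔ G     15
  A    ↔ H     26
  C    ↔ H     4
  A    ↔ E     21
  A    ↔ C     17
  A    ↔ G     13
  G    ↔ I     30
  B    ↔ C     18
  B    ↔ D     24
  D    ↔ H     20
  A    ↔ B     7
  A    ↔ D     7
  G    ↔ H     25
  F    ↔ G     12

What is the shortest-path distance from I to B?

Checking several routes:
I-H-D-A-B: 13 + 20 + 7 + 7 = 47
I-F-G-A-B: 17 + 12 + 13 + 7 = 49
I-H-A-B: 13 + 26 + 7 = 46
I-H-C-B: 13 + 4 + 18 = 35
I-H-C-A-B: 13 + 4 + 17 + 7 = 41
Shortest: 35.

35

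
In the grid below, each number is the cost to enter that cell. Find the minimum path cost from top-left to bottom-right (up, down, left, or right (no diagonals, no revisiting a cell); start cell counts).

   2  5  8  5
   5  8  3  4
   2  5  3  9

Best path: r0c0 r1c0 r2c0 r2c1 r2c2 r2c3
Cost: 2 + 5 + 2 + 5 + 3 + 9 = 26

26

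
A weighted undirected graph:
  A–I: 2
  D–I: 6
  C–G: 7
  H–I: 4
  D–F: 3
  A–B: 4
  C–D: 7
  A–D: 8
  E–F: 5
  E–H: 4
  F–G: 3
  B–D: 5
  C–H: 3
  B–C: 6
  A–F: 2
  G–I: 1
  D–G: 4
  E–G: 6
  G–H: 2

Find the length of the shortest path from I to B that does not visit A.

10

Checking several routes:
I→G→C→B: 1 + 7 + 6 = 14
I→H→C→B: 4 + 3 + 6 = 13
I→G→F→D→B: 1 + 3 + 3 + 5 = 12
I→G→H→C→B: 1 + 2 + 3 + 6 = 12
I→D→B: 6 + 5 = 11
I→G→D→B: 1 + 4 + 5 = 10
The minimum is 10.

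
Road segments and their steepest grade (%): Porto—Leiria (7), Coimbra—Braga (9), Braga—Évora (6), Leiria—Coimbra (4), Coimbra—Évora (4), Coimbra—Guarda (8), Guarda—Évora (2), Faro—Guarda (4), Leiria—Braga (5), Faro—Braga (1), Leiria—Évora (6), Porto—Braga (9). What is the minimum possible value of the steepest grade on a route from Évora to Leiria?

Checking several routes:
Évora-Coimbra-Leiria: max(4, 4) = 4
Évora-Guarda-Faro-Braga-Leiria: max(2, 4, 1, 5) = 5
Évora-Leiria: max(6) = 6
Évora-Braga-Leiria: max(6, 5) = 6
The minimum achievable maximum is 4%.

4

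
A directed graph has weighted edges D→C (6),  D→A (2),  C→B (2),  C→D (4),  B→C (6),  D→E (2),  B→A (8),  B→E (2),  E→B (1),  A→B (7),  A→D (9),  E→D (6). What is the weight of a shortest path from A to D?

9

Routes from A to D:
A→B→E→D: 7 + 2 + 6 = 15
A→B→C→D: 7 + 6 + 4 = 17
A→D: 9
Shortest: 9.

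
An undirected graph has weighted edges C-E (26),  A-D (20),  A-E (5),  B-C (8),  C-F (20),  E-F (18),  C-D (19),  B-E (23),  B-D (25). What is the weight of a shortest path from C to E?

Routes from C to E:
C→B→E: 8 + 23 = 31
C→E: 26
C→D→B→E: 19 + 25 + 23 = 67
C→D→A→E: 19 + 20 + 5 = 44
C→F→E: 20 + 18 = 38
C→B→D→A→E: 8 + 25 + 20 + 5 = 58
Shortest: 26.

26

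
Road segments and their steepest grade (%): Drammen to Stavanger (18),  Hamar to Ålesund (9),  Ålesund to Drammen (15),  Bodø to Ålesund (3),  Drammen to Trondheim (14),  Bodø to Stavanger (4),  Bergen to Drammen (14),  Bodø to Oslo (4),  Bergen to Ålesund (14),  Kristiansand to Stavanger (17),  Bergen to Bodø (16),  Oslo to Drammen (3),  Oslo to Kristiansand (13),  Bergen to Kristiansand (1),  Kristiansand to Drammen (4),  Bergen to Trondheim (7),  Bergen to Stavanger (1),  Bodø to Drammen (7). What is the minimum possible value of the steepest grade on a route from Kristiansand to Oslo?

A few of the Kristiansand→Oslo routes:
Kristiansand-Bergen-Stavanger-Bodø-Oslo: max(1, 1, 4, 4) = 4
Kristiansand-Bergen-Stavanger-Bodø-Drammen-Oslo: max(1, 1, 4, 7, 3) = 7
Kristiansand-Oslo: max(13) = 13
Kristiansand-Drammen-Oslo: max(4, 3) = 4
Kristiansand-Drammen-Bodø-Oslo: max(4, 7, 4) = 7
Best route has worst link 4%.

4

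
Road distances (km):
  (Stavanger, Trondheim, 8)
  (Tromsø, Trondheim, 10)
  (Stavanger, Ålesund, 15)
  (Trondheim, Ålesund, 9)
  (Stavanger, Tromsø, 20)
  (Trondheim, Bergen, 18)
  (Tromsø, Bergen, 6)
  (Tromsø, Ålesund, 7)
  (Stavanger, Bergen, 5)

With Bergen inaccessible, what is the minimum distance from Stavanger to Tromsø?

18

Routes from Stavanger to Tromsø avoiding Bergen:
Stavanger - Ålesund - Tromsø: 15 + 7 = 22
Stavanger - Trondheim - Ålesund - Tromsø: 8 + 9 + 7 = 24
Stavanger - Ålesund - Trondheim - Tromsø: 15 + 9 + 10 = 34
Stavanger - Tromsø: 20
Stavanger - Trondheim - Tromsø: 8 + 10 = 18
Best route has total 18 km.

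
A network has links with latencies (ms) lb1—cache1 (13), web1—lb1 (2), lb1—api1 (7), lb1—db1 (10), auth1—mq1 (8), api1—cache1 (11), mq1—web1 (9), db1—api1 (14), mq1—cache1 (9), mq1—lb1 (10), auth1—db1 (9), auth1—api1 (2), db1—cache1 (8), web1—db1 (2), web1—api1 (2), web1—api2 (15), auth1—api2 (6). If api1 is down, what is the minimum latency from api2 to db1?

A few of the api2→db1 routes:
api2 - auth1 - db1: 6 + 9 = 15
api2 - web1 - db1: 15 + 2 = 17
api2 - auth1 - mq1 - web1 - db1: 6 + 8 + 9 + 2 = 25
Shortest: 15 ms.

15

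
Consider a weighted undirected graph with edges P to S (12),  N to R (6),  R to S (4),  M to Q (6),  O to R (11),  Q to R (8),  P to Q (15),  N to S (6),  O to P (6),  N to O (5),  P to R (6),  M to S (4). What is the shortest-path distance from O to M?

Comparing a few candidate routes:
O → P → R → S → M: 6 + 6 + 4 + 4 = 20
O → R → S → M: 11 + 4 + 4 = 19
O → N → S → M: 5 + 6 + 4 = 15
O → P → S → M: 6 + 12 + 4 = 22
O → N → R → S → M: 5 + 6 + 4 + 4 = 19
Best route has total 15.

15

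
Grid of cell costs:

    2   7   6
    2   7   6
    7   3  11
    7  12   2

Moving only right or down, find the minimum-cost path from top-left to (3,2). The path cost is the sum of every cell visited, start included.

27

One optimal route is [0,0] -> [1,0] -> [1,1] -> [2,1] -> [2,2] -> [3,2].
Its cost is 2 + 2 + 7 + 3 + 11 + 2 = 27.
(Top row then right column would cost 34.)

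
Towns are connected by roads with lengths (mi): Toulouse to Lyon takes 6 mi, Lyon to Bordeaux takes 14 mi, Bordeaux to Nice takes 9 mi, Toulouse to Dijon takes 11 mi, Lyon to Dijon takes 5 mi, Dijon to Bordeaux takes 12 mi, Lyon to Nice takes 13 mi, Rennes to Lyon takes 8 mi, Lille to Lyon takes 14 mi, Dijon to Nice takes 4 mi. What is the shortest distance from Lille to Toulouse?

20

A few of the Lille→Toulouse routes:
Lille - Lyon - Bordeaux - Dijon - Toulouse: 14 + 14 + 12 + 11 = 51
Lille - Lyon - Nice - Dijon - Toulouse: 14 + 13 + 4 + 11 = 42
Lille - Lyon - Toulouse: 14 + 6 = 20
Lille - Lyon - Dijon - Toulouse: 14 + 5 + 11 = 30
Shortest: 20 mi.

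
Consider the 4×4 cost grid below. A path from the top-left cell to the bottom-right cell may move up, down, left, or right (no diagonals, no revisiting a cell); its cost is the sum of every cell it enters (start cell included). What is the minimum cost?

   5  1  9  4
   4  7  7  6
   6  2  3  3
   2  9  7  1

One optimal route is (0,0)→(0,1)→(1,1)→(2,1)→(2,2)→(2,3)→(3,3).
Its cost is 5 + 1 + 7 + 2 + 3 + 3 + 1 = 22.

22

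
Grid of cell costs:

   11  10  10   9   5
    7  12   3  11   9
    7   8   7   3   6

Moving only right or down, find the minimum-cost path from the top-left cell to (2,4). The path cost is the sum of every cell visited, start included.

One optimal route is [0,0] -> [1,0] -> [1,1] -> [1,2] -> [2,2] -> [2,3] -> [2,4].
Its cost is 11 + 7 + 12 + 3 + 7 + 3 + 6 = 49.
(Top row then right column would cost 60.)

49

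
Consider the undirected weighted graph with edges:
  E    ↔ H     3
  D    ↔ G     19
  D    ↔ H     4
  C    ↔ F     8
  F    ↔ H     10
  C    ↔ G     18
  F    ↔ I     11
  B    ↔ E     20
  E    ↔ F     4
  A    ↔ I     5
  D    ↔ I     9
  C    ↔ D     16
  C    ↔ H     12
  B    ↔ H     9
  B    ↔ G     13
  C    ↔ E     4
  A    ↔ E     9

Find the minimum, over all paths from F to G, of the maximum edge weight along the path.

Checking several routes:
F-C-H-B-G: max(8, 12, 9, 13) = 13
F-C-E-A-I-D-H-B-G: max(8, 4, 9, 5, 9, 4, 9, 13) = 13
F-H-B-G: max(10, 9, 13) = 13
F-I-D-H-B-G: max(11, 9, 4, 9, 13) = 13
F-C-E-H-B-G: max(8, 4, 3, 9, 13) = 13
Smallest bottleneck: 13.

13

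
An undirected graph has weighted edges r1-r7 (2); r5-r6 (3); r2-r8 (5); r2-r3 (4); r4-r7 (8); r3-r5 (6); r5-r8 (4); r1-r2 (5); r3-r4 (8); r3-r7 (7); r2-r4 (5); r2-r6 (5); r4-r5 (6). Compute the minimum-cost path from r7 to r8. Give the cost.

Comparing a few candidate routes:
r7 -> r4 -> r5 -> r8: 8 + 6 + 4 = 18
r7 -> r1 -> r2 -> r6 -> r5 -> r8: 2 + 5 + 5 + 3 + 4 = 19
r7 -> r3 -> r5 -> r8: 7 + 6 + 4 = 17
r7 -> r4 -> r2 -> r8: 8 + 5 + 5 = 18
r7 -> r3 -> r2 -> r8: 7 + 4 + 5 = 16
r7 -> r1 -> r2 -> r8: 2 + 5 + 5 = 12
Best route has total 12.

12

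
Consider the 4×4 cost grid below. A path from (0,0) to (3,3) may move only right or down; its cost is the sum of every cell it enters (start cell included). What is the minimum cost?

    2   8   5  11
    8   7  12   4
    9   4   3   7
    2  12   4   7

35

Path r0c0→r0c1→r1c1→r2c1→r2c2→r3c2→r3c3: 2 + 8 + 7 + 4 + 3 + 4 + 7 = 35.
For comparison, the top-then-right route costs 44.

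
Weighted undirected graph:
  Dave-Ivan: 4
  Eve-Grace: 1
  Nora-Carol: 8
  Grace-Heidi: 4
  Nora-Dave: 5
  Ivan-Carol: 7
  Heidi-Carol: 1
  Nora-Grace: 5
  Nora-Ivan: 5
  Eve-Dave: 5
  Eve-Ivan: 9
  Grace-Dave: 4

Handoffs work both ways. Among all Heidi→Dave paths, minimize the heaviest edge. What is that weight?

4

Some routes from Heidi to Dave:
Heidi→Grace→Dave: max(4, 4) = 4
Heidi→Grace→Eve→Dave: max(4, 1, 5) = 5
Heidi→Grace→Nora→Dave: max(4, 5, 5) = 5
Heidi→Carol→Ivan→Dave: max(1, 7, 4) = 7
Heidi→Carol→Ivan→Nora→Dave: max(1, 7, 5, 5) = 7
Heidi→Grace→Nora→Ivan→Dave: max(4, 5, 5, 4) = 5
Smallest bottleneck: 4.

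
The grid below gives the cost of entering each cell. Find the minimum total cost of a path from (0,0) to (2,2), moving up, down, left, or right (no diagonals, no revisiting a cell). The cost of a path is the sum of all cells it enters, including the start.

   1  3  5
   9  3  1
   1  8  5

Best path: [0,0] → [0,1] → [1,1] → [1,2] → [2,2]
Cost: 1 + 3 + 3 + 1 + 5 = 13

13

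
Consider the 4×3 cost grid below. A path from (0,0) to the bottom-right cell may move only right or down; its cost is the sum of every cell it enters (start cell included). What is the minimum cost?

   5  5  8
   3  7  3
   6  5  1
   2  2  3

Path (0,0) (1,0) (2,0) (3,0) (3,1) (3,2): 5 + 3 + 6 + 2 + 2 + 3 = 21.
(Top row then right column would cost 25.)

21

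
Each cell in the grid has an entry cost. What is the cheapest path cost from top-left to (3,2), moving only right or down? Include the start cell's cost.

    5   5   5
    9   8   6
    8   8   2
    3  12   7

One optimal route is [0,0] → [0,1] → [0,2] → [1,2] → [2,2] → [3,2].
Its cost is 5 + 5 + 5 + 6 + 2 + 7 = 30.

30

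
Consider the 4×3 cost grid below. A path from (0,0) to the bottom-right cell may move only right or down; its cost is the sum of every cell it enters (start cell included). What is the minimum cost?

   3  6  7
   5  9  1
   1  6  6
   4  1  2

Path [0,0] [1,0] [2,0] [3,0] [3,1] [3,2]: 3 + 5 + 1 + 4 + 1 + 2 = 16.
(Top row then right column would cost 25.)

16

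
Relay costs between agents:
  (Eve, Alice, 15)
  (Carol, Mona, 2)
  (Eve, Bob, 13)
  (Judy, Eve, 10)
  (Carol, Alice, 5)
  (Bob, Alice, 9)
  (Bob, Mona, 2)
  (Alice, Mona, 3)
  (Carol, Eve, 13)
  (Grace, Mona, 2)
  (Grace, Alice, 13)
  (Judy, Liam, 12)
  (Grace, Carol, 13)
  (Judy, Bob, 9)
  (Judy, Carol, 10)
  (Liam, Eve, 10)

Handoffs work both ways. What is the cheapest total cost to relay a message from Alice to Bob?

Checking several routes:
Alice→Mona→Bob: 3 + 2 = 5
Alice→Bob: 9
Alice→Carol→Grace→Mona→Bob: 5 + 13 + 2 + 2 = 22
Alice→Grace→Mona→Bob: 13 + 2 + 2 = 17
Alice→Carol→Mona→Bob: 5 + 2 + 2 = 9
The minimum is 5.

5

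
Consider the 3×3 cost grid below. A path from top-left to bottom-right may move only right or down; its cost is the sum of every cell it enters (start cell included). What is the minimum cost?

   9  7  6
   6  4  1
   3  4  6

26

Cheapest: (0,0) (1,0) (1,1) (1,2) (2,2)
  9 + 6 + 4 + 1 + 6 = 26
(Top row then right column would cost 29.)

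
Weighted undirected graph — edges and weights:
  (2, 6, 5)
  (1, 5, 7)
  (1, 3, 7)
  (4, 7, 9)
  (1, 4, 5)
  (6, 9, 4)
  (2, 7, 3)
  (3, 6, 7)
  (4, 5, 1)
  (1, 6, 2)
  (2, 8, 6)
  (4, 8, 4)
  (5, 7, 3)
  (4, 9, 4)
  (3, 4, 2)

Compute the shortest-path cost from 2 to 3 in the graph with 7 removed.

A few of the 2→3 routes:
2 → 6 → 1 → 4 → 3: 5 + 2 + 5 + 2 = 14
2 → 6 → 3: 5 + 7 = 12
2 → 8 → 4 → 3: 6 + 4 + 2 = 12
Best route has total 12.

12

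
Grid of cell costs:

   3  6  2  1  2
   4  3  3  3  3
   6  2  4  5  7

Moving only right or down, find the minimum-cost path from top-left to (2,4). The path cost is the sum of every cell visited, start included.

Take [0,0] → [0,1] → [0,2] → [0,3] → [0,4] → [1,4] → [2,4] for a total of 3 + 6 + 2 + 1 + 2 + 3 + 7 = 24.

24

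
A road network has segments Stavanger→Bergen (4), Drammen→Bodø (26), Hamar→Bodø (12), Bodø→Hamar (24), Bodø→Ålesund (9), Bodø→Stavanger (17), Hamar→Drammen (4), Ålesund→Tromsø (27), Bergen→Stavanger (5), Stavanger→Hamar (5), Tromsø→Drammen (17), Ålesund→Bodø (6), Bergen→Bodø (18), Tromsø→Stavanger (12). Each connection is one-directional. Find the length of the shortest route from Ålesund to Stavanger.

23

Routes from Ålesund to Stavanger:
Ålesund-Tromsø-Drammen-Bodø-Stavanger: 27 + 17 + 26 + 17 = 87
Ålesund-Tromsø-Stavanger: 27 + 12 = 39
Ålesund-Bodø-Stavanger: 6 + 17 = 23
The minimum is 23.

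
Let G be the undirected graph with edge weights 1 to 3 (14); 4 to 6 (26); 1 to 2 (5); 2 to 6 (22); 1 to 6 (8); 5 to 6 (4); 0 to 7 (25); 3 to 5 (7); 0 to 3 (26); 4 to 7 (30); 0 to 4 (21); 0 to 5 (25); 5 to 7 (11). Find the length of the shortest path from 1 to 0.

Checking several routes:
1 → 6 → 5 → 0: 8 + 4 + 25 = 37
1 → 3 → 5 → 0: 14 + 7 + 25 = 46
1 → 6 → 5 → 3 → 0: 8 + 4 + 7 + 26 = 45
1 → 6 → 4 → 0: 8 + 26 + 21 = 55
1 → 6 → 5 → 7 → 0: 8 + 4 + 11 + 25 = 48
1 → 3 → 0: 14 + 26 = 40
Shortest: 37.

37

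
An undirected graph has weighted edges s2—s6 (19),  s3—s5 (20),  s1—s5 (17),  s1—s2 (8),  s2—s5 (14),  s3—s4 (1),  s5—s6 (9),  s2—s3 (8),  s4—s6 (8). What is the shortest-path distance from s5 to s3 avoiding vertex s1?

18

Routes from s5 to s3 avoiding s1:
s5 → s2 → s3: 14 + 8 = 22
s5 → s6 → s2 → s3: 9 + 19 + 8 = 36
s5 → s3: 20
s5 → s6 → s4 → s3: 9 + 8 + 1 = 18
s5 → s2 → s6 → s4 → s3: 14 + 19 + 8 + 1 = 42
Best route has total 18.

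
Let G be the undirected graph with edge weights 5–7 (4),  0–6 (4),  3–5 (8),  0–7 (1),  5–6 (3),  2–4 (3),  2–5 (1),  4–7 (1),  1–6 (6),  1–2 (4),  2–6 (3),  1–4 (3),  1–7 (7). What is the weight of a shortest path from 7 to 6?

5

Checking several routes:
7→0→6: 1 + 4 = 5
7→5→2→6: 4 + 1 + 3 = 8
7→4→2→6: 1 + 3 + 3 = 7
7→5→6: 4 + 3 = 7
Best route has total 5.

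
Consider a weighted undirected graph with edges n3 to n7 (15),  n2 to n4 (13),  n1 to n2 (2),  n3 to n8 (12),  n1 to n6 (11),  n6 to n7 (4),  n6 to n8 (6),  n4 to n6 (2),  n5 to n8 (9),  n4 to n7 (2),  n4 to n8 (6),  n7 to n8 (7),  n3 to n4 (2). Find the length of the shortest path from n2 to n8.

Comparing a few candidate routes:
n2 → n1 → n6 → n8: 2 + 11 + 6 = 19
n2 → n4 → n8: 13 + 6 = 19
n2 → n1 → n6 → n4 → n8: 2 + 11 + 2 + 6 = 21
n2 → n4 → n6 → n8: 13 + 2 + 6 = 21
Best route has total 19.

19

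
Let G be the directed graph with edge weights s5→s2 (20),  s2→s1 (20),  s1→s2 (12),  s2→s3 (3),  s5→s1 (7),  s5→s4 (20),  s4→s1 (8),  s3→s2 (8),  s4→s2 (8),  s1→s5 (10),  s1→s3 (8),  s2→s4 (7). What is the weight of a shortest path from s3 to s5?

Routes from s3 to s5:
s3 -> s2 -> s1 -> s5: 8 + 20 + 10 = 38
s3 -> s2 -> s4 -> s1 -> s5: 8 + 7 + 8 + 10 = 33
The minimum is 33.

33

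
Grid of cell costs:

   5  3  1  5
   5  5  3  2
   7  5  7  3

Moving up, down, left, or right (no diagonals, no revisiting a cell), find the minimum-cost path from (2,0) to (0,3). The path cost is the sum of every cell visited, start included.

26

Path [2,0] → [1,0] → [0,0] → [0,1] → [0,2] → [0,3]: 7 + 5 + 5 + 3 + 1 + 5 = 26.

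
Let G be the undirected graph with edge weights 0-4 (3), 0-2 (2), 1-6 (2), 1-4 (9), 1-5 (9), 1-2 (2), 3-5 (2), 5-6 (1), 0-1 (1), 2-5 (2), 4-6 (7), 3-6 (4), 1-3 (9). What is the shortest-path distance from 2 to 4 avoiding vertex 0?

Comparing a few candidate routes:
2-1-4: 2 + 9 = 11
2-5-6-4: 2 + 1 + 7 = 10
2-1-6-4: 2 + 2 + 7 = 11
2-5-6-1-4: 2 + 1 + 2 + 9 = 14
The minimum is 10.

10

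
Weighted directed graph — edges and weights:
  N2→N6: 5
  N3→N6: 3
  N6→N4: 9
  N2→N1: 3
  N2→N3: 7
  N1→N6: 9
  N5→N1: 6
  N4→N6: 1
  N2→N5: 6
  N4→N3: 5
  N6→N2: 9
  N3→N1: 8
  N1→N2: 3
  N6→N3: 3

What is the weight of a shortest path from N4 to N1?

12

Some routes from N4 to N1:
N4 → N6 → N2 → N5 → N1: 1 + 9 + 6 + 6 = 22
N4 → N6 → N2 → N3 → N1: 1 + 9 + 7 + 8 = 25
N4 → N3 → N1: 5 + 8 = 13
N4 → N6 → N2 → N1: 1 + 9 + 3 = 13
N4 → N3 → N6 → N2 → N1: 5 + 3 + 9 + 3 = 20
N4 → N6 → N3 → N1: 1 + 3 + 8 = 12
Best route has total 12.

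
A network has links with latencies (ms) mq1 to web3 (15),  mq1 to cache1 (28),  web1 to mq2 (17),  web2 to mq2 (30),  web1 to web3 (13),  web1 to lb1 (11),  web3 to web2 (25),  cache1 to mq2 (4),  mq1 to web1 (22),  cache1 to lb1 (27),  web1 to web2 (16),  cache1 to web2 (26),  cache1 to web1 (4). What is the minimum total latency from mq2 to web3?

21

Checking several routes:
mq2 -> cache1 -> web1 -> web3: 4 + 4 + 13 = 21
mq2 -> web1 -> web3: 17 + 13 = 30
mq2 -> cache1 -> web1 -> mq1 -> web3: 4 + 4 + 22 + 15 = 45
Best route has total 21 ms.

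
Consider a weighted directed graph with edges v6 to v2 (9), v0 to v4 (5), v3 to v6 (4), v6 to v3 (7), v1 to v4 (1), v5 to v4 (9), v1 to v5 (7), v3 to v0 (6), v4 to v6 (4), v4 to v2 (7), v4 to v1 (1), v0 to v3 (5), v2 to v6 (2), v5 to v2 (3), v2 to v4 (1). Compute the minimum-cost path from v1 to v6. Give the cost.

Some routes from v1 to v6:
v1 → v5 → v2 → v6: 7 + 3 + 2 = 12
v1 → v4 → v2 → v6: 1 + 7 + 2 = 10
v1 → v4 → v6: 1 + 4 = 5
Best route has total 5.

5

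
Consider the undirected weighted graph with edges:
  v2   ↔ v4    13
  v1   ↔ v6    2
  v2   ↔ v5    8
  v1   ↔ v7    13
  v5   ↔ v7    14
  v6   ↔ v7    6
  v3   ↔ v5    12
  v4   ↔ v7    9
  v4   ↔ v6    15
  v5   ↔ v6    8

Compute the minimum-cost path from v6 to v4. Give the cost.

15

Some routes from v6 to v4:
v6-v4: 15
v6-v5-v2-v4: 8 + 8 + 13 = 29
v6-v1-v7-v4: 2 + 13 + 9 = 24
v6-v7-v4: 6 + 9 = 15
Best route has total 15.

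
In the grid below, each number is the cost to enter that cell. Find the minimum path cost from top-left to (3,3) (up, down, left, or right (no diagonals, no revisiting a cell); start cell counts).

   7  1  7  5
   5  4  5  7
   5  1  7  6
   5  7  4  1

One optimal route is (0,0) → (0,1) → (1,1) → (2,1) → (2,2) → (3,2) → (3,3).
Its cost is 7 + 1 + 4 + 1 + 7 + 4 + 1 = 25.

25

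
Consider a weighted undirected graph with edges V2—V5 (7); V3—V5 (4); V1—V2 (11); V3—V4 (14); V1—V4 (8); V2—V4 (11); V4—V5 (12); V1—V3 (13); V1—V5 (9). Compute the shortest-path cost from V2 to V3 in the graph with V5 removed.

Paths from V2 to V3 avoiding V5:
V2 - V4 - V1 - V3: 11 + 8 + 13 = 32
V2 - V1 - V3: 11 + 13 = 24
V2 - V4 - V3: 11 + 14 = 25
V2 - V1 - V4 - V3: 11 + 8 + 14 = 33
Shortest: 24.

24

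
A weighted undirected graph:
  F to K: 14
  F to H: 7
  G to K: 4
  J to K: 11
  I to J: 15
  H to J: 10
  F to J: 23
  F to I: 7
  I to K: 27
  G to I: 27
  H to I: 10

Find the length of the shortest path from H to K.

Checking several routes:
H-F-K: 7 + 14 = 21
H-J-K: 10 + 11 = 21
H-I-F-K: 10 + 7 + 14 = 31
H-I-K: 10 + 27 = 37
H-I-J-K: 10 + 15 + 11 = 36
Shortest: 21.

21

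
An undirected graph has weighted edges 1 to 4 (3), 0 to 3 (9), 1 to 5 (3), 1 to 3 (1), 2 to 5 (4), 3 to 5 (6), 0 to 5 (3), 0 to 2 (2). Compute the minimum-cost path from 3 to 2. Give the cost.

Checking several routes:
3-1-5-0-2: 1 + 3 + 3 + 2 = 9
3-5-0-2: 6 + 3 + 2 = 11
3-5-2: 6 + 4 = 10
3-1-5-2: 1 + 3 + 4 = 8
The minimum is 8.

8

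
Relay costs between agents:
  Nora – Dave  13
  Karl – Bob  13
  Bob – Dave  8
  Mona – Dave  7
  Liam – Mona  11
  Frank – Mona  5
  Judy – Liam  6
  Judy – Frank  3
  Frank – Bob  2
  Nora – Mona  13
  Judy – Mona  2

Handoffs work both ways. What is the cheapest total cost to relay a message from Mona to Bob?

7

Some routes from Mona to Bob:
Mona - Judy - Frank - Bob: 2 + 3 + 2 = 7
Mona - Dave - Bob: 7 + 8 = 15
Mona - Liam - Judy - Frank - Bob: 11 + 6 + 3 + 2 = 22
Mona - Frank - Bob: 5 + 2 = 7
Best route has total 7.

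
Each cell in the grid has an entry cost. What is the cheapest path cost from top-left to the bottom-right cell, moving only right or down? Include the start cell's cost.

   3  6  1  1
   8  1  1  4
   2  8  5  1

Take r0c0 -> r0c1 -> r0c2 -> r0c3 -> r1c3 -> r2c3 for a total of 3 + 6 + 1 + 1 + 4 + 1 = 16.

16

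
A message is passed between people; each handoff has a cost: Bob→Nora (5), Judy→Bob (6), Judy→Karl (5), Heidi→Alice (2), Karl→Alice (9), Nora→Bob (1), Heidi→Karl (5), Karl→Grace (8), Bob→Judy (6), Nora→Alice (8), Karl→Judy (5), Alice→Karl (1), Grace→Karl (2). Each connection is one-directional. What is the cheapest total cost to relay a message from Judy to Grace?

13

Candidate routes:
Judy-Karl-Grace: 5 + 8 = 13
Judy-Bob-Nora-Alice-Karl-Grace: 6 + 5 + 8 + 1 + 8 = 28
The minimum is 13.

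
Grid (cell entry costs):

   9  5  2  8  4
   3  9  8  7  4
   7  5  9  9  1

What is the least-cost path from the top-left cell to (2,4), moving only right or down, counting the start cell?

33

Path [0,0] [0,1] [0,2] [0,3] [0,4] [1,4] [2,4]: 9 + 5 + 2 + 8 + 4 + 4 + 1 = 33.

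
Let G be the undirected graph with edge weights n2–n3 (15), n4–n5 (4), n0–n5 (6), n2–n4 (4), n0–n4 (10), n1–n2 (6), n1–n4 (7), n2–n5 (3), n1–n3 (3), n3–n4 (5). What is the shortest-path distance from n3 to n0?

Checking several routes:
n3-n4-n0: 5 + 10 = 15
n3-n1-n2-n5-n0: 3 + 6 + 3 + 6 = 18
n3-n1-n4-n0: 3 + 7 + 10 = 20
n3-n1-n4-n5-n0: 3 + 7 + 4 + 6 = 20
n3-n4-n5-n0: 5 + 4 + 6 = 15
n3-n4-n2-n5-n0: 5 + 4 + 3 + 6 = 18
The minimum is 15.

15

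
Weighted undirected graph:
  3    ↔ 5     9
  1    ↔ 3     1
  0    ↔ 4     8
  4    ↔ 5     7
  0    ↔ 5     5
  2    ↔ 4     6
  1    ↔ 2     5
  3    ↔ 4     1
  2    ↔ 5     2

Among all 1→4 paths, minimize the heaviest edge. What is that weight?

1

Checking several routes:
1-3-4: max(1, 1) = 1
1-2-5-0-4: max(5, 2, 5, 8) = 8
1-2-5-4: max(5, 2, 7) = 7
1-2-4: max(5, 6) = 6
Smallest bottleneck: 1.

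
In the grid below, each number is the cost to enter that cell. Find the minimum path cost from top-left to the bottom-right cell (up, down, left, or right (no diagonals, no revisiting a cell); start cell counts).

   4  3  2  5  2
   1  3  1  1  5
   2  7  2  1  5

Take (0,0) (1,0) (1,1) (1,2) (1,3) (2,3) (2,4) for a total of 4 + 1 + 3 + 1 + 1 + 1 + 5 = 16.

16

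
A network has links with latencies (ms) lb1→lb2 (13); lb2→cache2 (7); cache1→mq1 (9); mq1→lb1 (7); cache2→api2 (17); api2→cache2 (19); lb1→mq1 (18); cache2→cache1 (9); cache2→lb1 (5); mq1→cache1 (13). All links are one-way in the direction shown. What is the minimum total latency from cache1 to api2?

53

Candidate routes:
cache1 → mq1 → lb1 → lb2 → cache2 → api2: 9 + 7 + 13 + 7 + 17 = 53
Shortest: 53 ms.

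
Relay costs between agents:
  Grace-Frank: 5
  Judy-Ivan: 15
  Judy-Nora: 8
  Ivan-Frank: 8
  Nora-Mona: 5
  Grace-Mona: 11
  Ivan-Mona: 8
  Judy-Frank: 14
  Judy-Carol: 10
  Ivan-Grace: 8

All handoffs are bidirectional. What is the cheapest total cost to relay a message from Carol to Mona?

Comparing a few candidate routes:
Carol -> Judy -> Ivan -> Mona: 10 + 15 + 8 = 33
Carol -> Judy -> Nora -> Mona: 10 + 8 + 5 = 23
Carol -> Judy -> Frank -> Ivan -> Mona: 10 + 14 + 8 + 8 = 40
Shortest: 23.

23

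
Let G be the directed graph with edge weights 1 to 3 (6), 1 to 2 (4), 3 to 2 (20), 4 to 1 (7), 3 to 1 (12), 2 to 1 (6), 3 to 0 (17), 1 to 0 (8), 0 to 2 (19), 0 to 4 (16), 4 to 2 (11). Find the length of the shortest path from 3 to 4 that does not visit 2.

33

Paths from 3 to 4 avoiding 2:
3 → 0 → 4: 17 + 16 = 33
3 → 1 → 0 → 4: 12 + 8 + 16 = 36
The minimum is 33.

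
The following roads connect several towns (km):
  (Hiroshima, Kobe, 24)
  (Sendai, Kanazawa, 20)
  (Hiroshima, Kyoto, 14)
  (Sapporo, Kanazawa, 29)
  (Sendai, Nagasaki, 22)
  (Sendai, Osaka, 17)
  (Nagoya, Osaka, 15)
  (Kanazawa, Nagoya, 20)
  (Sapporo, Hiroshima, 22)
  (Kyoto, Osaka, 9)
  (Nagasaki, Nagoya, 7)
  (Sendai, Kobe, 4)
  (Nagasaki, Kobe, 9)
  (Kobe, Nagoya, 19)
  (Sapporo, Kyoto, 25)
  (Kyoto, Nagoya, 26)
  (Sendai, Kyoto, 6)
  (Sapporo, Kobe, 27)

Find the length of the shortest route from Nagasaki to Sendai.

13

A few of the Nagasaki→Sendai routes:
Nagasaki -> Sendai: 22
Nagasaki -> Kobe -> Sendai: 9 + 4 = 13
Nagasaki -> Nagoya -> Kobe -> Sendai: 7 + 19 + 4 = 30
Nagasaki -> Nagoya -> Osaka -> Kyoto -> Sendai: 7 + 15 + 9 + 6 = 37
Shortest: 13 km.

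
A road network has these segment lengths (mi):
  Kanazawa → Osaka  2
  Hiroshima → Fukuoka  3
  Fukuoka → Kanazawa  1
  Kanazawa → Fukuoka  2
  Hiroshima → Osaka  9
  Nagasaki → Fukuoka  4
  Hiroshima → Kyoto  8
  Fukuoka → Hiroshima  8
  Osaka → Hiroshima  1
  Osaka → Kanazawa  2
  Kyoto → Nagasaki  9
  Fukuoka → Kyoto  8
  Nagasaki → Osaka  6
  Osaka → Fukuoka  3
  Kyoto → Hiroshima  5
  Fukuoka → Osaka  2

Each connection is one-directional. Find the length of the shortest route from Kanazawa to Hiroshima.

Some routes from Kanazawa to Hiroshima:
Kanazawa→Fukuoka→Osaka→Hiroshima: 2 + 2 + 1 = 5
Kanazawa→Osaka→Hiroshima: 2 + 1 = 3
Kanazawa→Osaka→Fukuoka→Hiroshima: 2 + 3 + 8 = 13
Kanazawa→Fukuoka→Hiroshima: 2 + 8 = 10
Shortest: 3 mi.

3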